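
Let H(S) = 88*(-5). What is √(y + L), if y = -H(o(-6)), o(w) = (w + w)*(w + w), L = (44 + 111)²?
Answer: √24465 ≈ 156.41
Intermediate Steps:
L = 24025 (L = 155² = 24025)
o(w) = 4*w² (o(w) = (2*w)*(2*w) = 4*w²)
H(S) = -440
y = 440 (y = -1*(-440) = 440)
√(y + L) = √(440 + 24025) = √24465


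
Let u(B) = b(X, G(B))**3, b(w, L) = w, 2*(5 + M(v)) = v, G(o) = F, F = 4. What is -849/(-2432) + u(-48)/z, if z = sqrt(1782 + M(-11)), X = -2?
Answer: 849/2432 - 8*sqrt(7086)/3543 ≈ 0.15902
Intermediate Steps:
G(o) = 4
M(v) = -5 + v/2
u(B) = -8 (u(B) = (-2)**3 = -8)
z = sqrt(7086)/2 (z = sqrt(1782 + (-5 + (1/2)*(-11))) = sqrt(1782 + (-5 - 11/2)) = sqrt(1782 - 21/2) = sqrt(3543/2) = sqrt(7086)/2 ≈ 42.089)
-849/(-2432) + u(-48)/z = -849/(-2432) - 8*sqrt(7086)/3543 = -849*(-1/2432) - 8*sqrt(7086)/3543 = 849/2432 - 8*sqrt(7086)/3543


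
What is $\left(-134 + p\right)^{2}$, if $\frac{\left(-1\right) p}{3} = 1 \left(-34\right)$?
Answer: $1024$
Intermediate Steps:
$p = 102$ ($p = - 3 \cdot 1 \left(-34\right) = \left(-3\right) \left(-34\right) = 102$)
$\left(-134 + p\right)^{2} = \left(-134 + 102\right)^{2} = \left(-32\right)^{2} = 1024$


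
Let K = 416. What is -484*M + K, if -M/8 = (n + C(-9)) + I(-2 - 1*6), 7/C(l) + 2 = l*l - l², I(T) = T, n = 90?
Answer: 304368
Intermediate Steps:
C(l) = -7/2 (C(l) = 7/(-2 + (l*l - l²)) = 7/(-2 + (l² - l²)) = 7/(-2 + 0) = 7/(-2) = 7*(-½) = -7/2)
M = -628 (M = -8*((90 - 7/2) + (-2 - 1*6)) = -8*(173/2 + (-2 - 6)) = -8*(173/2 - 8) = -8*157/2 = -628)
-484*M + K = -484*(-628) + 416 = 303952 + 416 = 304368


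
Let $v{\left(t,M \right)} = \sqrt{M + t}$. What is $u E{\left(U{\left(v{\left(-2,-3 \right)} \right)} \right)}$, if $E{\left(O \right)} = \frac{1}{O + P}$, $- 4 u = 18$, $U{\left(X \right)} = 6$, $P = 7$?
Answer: $- \frac{9}{26} \approx -0.34615$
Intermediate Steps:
$u = - \frac{9}{2}$ ($u = \left(- \frac{1}{4}\right) 18 = - \frac{9}{2} \approx -4.5$)
$E{\left(O \right)} = \frac{1}{7 + O}$ ($E{\left(O \right)} = \frac{1}{O + 7} = \frac{1}{7 + O}$)
$u E{\left(U{\left(v{\left(-2,-3 \right)} \right)} \right)} = - \frac{9}{2 \left(7 + 6\right)} = - \frac{9}{2 \cdot 13} = \left(- \frac{9}{2}\right) \frac{1}{13} = - \frac{9}{26}$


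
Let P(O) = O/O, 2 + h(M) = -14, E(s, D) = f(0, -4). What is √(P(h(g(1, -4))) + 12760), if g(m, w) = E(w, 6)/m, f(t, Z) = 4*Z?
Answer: √12761 ≈ 112.96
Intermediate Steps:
E(s, D) = -16 (E(s, D) = 4*(-4) = -16)
g(m, w) = -16/m
h(M) = -16 (h(M) = -2 - 14 = -16)
P(O) = 1
√(P(h(g(1, -4))) + 12760) = √(1 + 12760) = √12761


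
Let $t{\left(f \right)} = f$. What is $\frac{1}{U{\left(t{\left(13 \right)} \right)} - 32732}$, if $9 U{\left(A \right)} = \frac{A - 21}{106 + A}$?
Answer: $- \frac{1071}{35055980} \approx -3.0551 \cdot 10^{-5}$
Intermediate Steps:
$U{\left(A \right)} = \frac{-21 + A}{9 \left(106 + A\right)}$ ($U{\left(A \right)} = \frac{\left(A - 21\right) \frac{1}{106 + A}}{9} = \frac{\left(-21 + A\right) \frac{1}{106 + A}}{9} = \frac{\frac{1}{106 + A} \left(-21 + A\right)}{9} = \frac{-21 + A}{9 \left(106 + A\right)}$)
$\frac{1}{U{\left(t{\left(13 \right)} \right)} - 32732} = \frac{1}{\frac{-21 + 13}{9 \left(106 + 13\right)} - 32732} = \frac{1}{\frac{1}{9} \cdot \frac{1}{119} \left(-8\right) - 32732} = \frac{1}{- \frac{8}{1071} - 32732} = \frac{1}{- \frac{35055980}{1071}} = - \frac{1071}{35055980}$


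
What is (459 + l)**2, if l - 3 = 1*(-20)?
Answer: 195364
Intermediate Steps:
l = -17 (l = 3 + 1*(-20) = 3 - 20 = -17)
(459 + l)**2 = (459 - 17)**2 = 442**2 = 195364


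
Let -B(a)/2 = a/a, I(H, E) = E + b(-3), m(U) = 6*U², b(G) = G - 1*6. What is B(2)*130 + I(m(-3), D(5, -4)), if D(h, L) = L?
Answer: -273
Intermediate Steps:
b(G) = -6 + G (b(G) = G - 6 = -6 + G)
I(H, E) = -9 + E (I(H, E) = E + (-6 - 3) = E - 9 = -9 + E)
B(a) = -2 (B(a) = -2*a/a = -2*1 = -2)
B(2)*130 + I(m(-3), D(5, -4)) = -2*130 + (-9 - 4) = -260 - 13 = -273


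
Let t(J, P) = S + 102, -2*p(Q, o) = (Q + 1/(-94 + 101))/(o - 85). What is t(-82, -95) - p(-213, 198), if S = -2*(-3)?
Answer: 84683/791 ≈ 107.06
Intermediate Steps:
p(Q, o) = -(⅐ + Q)/(2*(-85 + o)) (p(Q, o) = -(Q + 1/(-94 + 101))/(2*(o - 85)) = -(Q + 1/7)/(2*(-85 + o)) = -(Q + ⅐)/(2*(-85 + o)) = -(⅐ + Q)/(2*(-85 + o)))
S = 6
t(J, P) = 108 (t(J, P) = 6 + 102 = 108)
t(-82, -95) - p(-213, 198) = 108 - (-1 - 7*(-213))/(14*(-85 + 198)) = 108 - (-1 + 1491)/(14*113) = 108 - 1490/(14*113) = 108 - 1*745/791 = 108 - 745/791 = 84683/791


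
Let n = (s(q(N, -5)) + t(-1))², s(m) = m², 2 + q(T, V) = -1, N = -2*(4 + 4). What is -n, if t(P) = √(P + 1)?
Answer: -81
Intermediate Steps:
t(P) = √(1 + P)
N = -16 (N = -2*8 = -16)
q(T, V) = -3 (q(T, V) = -2 - 1 = -3)
n = 81 (n = ((-3)² + √(1 - 1))² = (9 + √0)² = (9 + 0)² = 9² = 81)
-n = -1*81 = -81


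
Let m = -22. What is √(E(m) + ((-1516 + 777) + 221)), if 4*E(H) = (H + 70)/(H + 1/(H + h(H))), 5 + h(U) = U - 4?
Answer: I*√78466746/389 ≈ 22.772*I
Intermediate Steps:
h(U) = -9 + U (h(U) = -5 + (U - 4) = -5 + (-4 + U) = -9 + U)
E(H) = (70 + H)/(4*(H + 1/(-9 + 2*H))) (E(H) = ((H + 70)/(H + 1/(H + (-9 + H))))/4 = ((70 + H)/(H + 1/(-9 + 2*H)))/4 = (70 + H)/(4*(H + 1/(-9 + 2*H))))
√(E(m) + ((-1516 + 777) + 221)) = √((-630 + 2*(-22)² + 131*(-22))/(4*(1 - 9*(-22) + 2*(-22)²)) + ((-1516 + 777) + 221)) = √((-630 + 2*484 - 2882)/(4*(1 + 198 + 2*484)) + (-739 + 221)) = √((-630 + 968 - 2882)/(4*(1 + 198 + 968)) - 518) = √((¼)*(-2544)/1167 - 518) = √((¼)*(1/1167)*(-2544) - 518) = √(-212/389 - 518) = √(-201714/389) = I*√78466746/389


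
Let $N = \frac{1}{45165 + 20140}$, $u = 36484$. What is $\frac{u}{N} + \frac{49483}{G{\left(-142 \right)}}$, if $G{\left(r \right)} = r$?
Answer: $\frac{338327392557}{142} \approx 2.3826 \cdot 10^{9}$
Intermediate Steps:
$N = \frac{1}{65305} \approx 1.5313 \cdot 10^{-5}$
$\frac{u}{N} + \frac{49483}{G{\left(-142 \right)}} = 36484 \frac{1}{\frac{1}{65305}} + \frac{49483}{-142} = 36484 \cdot 65305 + 49483 \left(- \frac{1}{142}\right) = 2382587620 - \frac{49483}{142} = \frac{338327392557}{142}$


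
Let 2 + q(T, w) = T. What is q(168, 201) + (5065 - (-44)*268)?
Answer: 17023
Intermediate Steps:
q(T, w) = -2 + T
q(168, 201) + (5065 - (-44)*268) = (-2 + 168) + (5065 - (-44)*268) = 166 + (5065 - 1*(-11792)) = 166 + (5065 + 11792) = 166 + 16857 = 17023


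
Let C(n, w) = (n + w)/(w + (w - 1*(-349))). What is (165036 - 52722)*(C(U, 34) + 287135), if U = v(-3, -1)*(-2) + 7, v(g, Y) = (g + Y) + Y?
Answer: 4482651883548/139 ≈ 3.2249e+10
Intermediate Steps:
v(g, Y) = g + 2*Y (v(g, Y) = (Y + g) + Y = g + 2*Y)
U = 17 (U = (-3 + 2*(-1))*(-2) + 7 = (-3 - 2)*(-2) + 7 = -5*(-2) + 7 = 10 + 7 = 17)
C(n, w) = (n + w)/(349 + 2*w) (C(n, w) = (n + w)/(w + (w + 349)) = (n + w)/(w + (349 + w)) = (n + w)/(349 + 2*w))
(165036 - 52722)*(C(U, 34) + 287135) = (165036 - 52722)*((17 + 34)/(349 + 2*34) + 287135) = 112314*(51/(349 + 68) + 287135) = 112314*(51/417 + 287135) = 112314*((1/417)*51 + 287135) = 112314*(17/139 + 287135) = 112314*(39911782/139) = 4482651883548/139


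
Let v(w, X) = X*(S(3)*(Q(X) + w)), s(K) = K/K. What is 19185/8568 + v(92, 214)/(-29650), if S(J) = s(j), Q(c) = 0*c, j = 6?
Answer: 66691411/42340200 ≈ 1.5751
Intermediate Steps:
s(K) = 1
Q(c) = 0
S(J) = 1
v(w, X) = X*w (v(w, X) = X*(1*(0 + w)) = X*(1*w) = X*w)
19185/8568 + v(92, 214)/(-29650) = 19185/8568 + (214*92)/(-29650) = 19185*(1/8568) + 19688*(-1/29650) = 6395/2856 - 9844/14825 = 66691411/42340200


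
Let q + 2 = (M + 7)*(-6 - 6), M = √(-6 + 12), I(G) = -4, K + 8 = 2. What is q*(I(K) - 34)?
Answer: 3268 + 456*√6 ≈ 4385.0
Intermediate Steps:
K = -6 (K = -8 + 2 = -6)
M = √6 ≈ 2.4495
q = -86 - 12*√6 (q = -2 + (√6 + 7)*(-6 - 6) = -2 + (7 + √6)*(-12) = -2 + (-84 - 12*√6) = -86 - 12*√6 ≈ -115.39)
q*(I(K) - 34) = (-86 - 12*√6)*(-4 - 34) = (-86 - 12*√6)*(-38) = 3268 + 456*√6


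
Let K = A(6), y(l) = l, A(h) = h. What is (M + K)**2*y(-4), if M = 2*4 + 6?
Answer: -1600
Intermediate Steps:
M = 14 (M = 8 + 6 = 14)
K = 6
(M + K)**2*y(-4) = (14 + 6)**2*(-4) = 20**2*(-4) = 400*(-4) = -1600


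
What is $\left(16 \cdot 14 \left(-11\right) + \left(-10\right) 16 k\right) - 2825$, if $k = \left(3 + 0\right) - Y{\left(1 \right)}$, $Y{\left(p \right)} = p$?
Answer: $-5609$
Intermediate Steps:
$k = 2$ ($k = \left(3 + 0\right) - 1 = 3 - 1 = 2$)
$\left(16 \cdot 14 \left(-11\right) + \left(-10\right) 16 k\right) - 2825 = \left(16 \cdot 14 \left(-11\right) + \left(-10\right) 16 \cdot 2\right) - 2825 = \left(224 \left(-11\right) - 320\right) - 2825 = \left(-2464 - 320\right) - 2825 = -2784 - 2825 = -5609$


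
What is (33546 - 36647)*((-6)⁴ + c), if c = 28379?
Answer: -92022175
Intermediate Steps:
(33546 - 36647)*((-6)⁴ + c) = (33546 - 36647)*((-6)⁴ + 28379) = -3101*(1296 + 28379) = -3101*29675 = -92022175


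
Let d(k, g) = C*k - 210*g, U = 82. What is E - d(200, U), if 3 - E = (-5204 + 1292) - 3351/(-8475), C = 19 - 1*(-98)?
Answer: -6399742/2825 ≈ -2265.4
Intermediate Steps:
C = 117 (C = 19 + 98 = 117)
d(k, g) = -210*g + 117*k (d(k, g) = 117*k - 210*g = -210*g + 117*k)
E = 11058758/2825 (E = 3 - ((-5204 + 1292) - 3351/(-8475)) = 3 - (-3912 - 3351*(-1/8475)) = 3 - (-3912 + 1117/2825) = 3 - 1*(-11050283/2825) = 3 + 11050283/2825 = 11058758/2825 ≈ 3914.6)
E - d(200, U) = 11058758/2825 - (-210*82 + 117*200) = 11058758/2825 - (-17220 + 23400) = 11058758/2825 - 1*6180 = 11058758/2825 - 6180 = -6399742/2825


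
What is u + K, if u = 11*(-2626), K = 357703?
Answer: 328817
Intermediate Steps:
u = -28886
u + K = -28886 + 357703 = 328817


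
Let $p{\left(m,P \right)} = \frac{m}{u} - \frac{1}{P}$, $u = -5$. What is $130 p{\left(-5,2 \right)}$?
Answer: $65$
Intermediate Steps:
$p{\left(m,P \right)} = - \frac{1}{P} - \frac{m}{5}$ ($p{\left(m,P \right)} = \frac{m}{-5} - \frac{1}{P} = m \left(- \frac{1}{5}\right) - \frac{1}{P} = - \frac{m}{5} - \frac{1}{P} = - \frac{1}{P} - \frac{m}{5}$)
$130 p{\left(-5,2 \right)} = 130 \left(- \frac{1}{2} - -1\right) = 130 \left(\left(-1\right) \frac{1}{2} + 1\right) = 130 \left(- \frac{1}{2} + 1\right) = 130 \cdot \frac{1}{2} = 65$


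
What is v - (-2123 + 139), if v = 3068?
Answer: 5052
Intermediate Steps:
v - (-2123 + 139) = 3068 - (-2123 + 139) = 3068 - 1*(-1984) = 3068 + 1984 = 5052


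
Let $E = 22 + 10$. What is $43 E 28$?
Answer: $38528$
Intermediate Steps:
$E = 32$
$43 E 28 = 43 \cdot 32 \cdot 28 = 1376 \cdot 28 = 38528$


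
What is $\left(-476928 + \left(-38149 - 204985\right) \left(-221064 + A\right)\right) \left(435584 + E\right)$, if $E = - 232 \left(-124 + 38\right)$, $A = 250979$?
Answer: $-3313491667958368$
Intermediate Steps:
$E = 19952$ ($E = \left(-232\right) \left(-86\right) = 19952$)
$\left(-476928 + \left(-38149 - 204985\right) \left(-221064 + A\right)\right) \left(435584 + E\right) = \left(-476928 + \left(-38149 - 204985\right) \left(-221064 + 250979\right)\right) \left(435584 + 19952\right) = \left(-476928 - 7273353610\right) 455536 = \left(-7273830538\right) 455536 = -3313491667958368$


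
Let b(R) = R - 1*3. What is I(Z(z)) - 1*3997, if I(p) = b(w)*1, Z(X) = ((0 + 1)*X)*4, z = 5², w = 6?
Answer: -3994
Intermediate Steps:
z = 25
b(R) = -3 + R (b(R) = R - 3 = -3 + R)
Z(X) = 4*X (Z(X) = (1*X)*4 = X*4 = 4*X)
I(p) = 3 (I(p) = (-3 + 6)*1 = 3*1 = 3)
I(Z(z)) - 1*3997 = 3 - 1*3997 = 3 - 3997 = -3994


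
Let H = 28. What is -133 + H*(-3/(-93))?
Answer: -4095/31 ≈ -132.10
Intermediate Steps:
-133 + H*(-3/(-93)) = -133 + 28*(-3/(-93)) = -133 + 28*(-3*(-1/93)) = -133 + 28*(1/31) = -133 + 28/31 = -4095/31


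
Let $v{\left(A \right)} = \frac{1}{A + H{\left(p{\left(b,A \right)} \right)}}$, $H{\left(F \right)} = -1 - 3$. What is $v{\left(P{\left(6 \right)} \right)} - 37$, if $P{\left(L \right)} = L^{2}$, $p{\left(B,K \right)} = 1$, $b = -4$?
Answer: $- \frac{1183}{32} \approx -36.969$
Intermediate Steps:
$H{\left(F \right)} = -4$ ($H{\left(F \right)} = -1 - 3 = -4$)
$v{\left(A \right)} = \frac{1}{-4 + A}$ ($v{\left(A \right)} = \frac{1}{A - 4} = \frac{1}{-4 + A}$)
$v{\left(P{\left(6 \right)} \right)} - 37 = \frac{1}{-4 + 6^{2}} - 37 = \frac{1}{-4 + 36} - 37 = \frac{1}{32} - 37 = - \frac{1183}{32}$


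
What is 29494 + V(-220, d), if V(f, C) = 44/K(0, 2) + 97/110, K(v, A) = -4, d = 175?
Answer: 3243227/110 ≈ 29484.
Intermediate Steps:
V(f, C) = -1113/110 (V(f, C) = 44/(-4) + 97/110 = 44*(-¼) + 97*(1/110) = -11 + 97/110 = -1113/110)
29494 + V(-220, d) = 29494 - 1113/110 = 3243227/110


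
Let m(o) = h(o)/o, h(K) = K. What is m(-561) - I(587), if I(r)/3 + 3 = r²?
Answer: -1033697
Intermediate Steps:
I(r) = -9 + 3*r²
m(o) = 1 (m(o) = o/o = 1)
m(-561) - I(587) = 1 - (-9 + 3*587²) = 1 - (-9 + 3*344569) = 1 - (-9 + 1033707) = 1 - 1*1033698 = 1 - 1033698 = -1033697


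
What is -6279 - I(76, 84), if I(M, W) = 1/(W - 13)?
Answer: -445810/71 ≈ -6279.0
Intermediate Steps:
I(M, W) = 1/(-13 + W)
-6279 - I(76, 84) = -6279 - 1/(-13 + 84) = -6279 - 1/71 = -445810/71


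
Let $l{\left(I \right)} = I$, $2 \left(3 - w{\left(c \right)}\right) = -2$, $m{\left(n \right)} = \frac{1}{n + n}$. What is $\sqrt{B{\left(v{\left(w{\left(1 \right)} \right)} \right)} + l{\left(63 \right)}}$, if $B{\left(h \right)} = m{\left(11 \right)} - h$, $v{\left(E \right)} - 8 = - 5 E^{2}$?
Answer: $\frac{\sqrt{65362}}{22} \approx 11.621$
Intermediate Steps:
$m{\left(n \right)} = \frac{1}{2 n}$
$w{\left(c \right)} = 4$ ($w{\left(c \right)} = 3 - -1 = 3 + 1 = 4$)
$v{\left(E \right)} = 8 - 5 E^{2}$
$B{\left(h \right)} = \frac{1}{22} - h$ ($B{\left(h \right)} = \frac{1}{2 \cdot 11} - h = \frac{1}{2} \cdot \frac{1}{11} - h = \frac{1}{22} - h$)
$\sqrt{B{\left(v{\left(w{\left(1 \right)} \right)} \right)} + l{\left(63 \right)}} = \sqrt{\left(\frac{1}{22} - \left(8 - 5 \cdot 4^{2}\right)\right) + 63} = \sqrt{\left(\frac{1}{22} - \left(8 - 80\right)\right) + 63} = \sqrt{\left(\frac{1}{22} - -72\right) + 63} = \sqrt{\left(\frac{1}{22} + 72\right) + 63} = \sqrt{\frac{1585}{22} + 63} = \sqrt{\frac{2971}{22}} = \frac{\sqrt{65362}}{22}$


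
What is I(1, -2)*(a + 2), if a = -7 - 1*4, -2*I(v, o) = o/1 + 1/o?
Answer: -45/4 ≈ -11.250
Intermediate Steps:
I(v, o) = -o/2 - 1/(2*o) (I(v, o) = -(o/1 + 1/o)/2 = -(o*1 + 1/o)/2 = -(o + 1/o)/2 = -o/2 - 1/(2*o))
a = -11 (a = -7 - 4 = -11)
I(1, -2)*(a + 2) = ((½)*(-1 - 1*(-2)²)/(-2))*(-11 + 2) = ((½)*(-½)*(-1 - 1*4))*(-9) = ((½)*(-½)*(-1 - 4))*(-9) = ((½)*(-½)*(-5))*(-9) = (5/4)*(-9) = -45/4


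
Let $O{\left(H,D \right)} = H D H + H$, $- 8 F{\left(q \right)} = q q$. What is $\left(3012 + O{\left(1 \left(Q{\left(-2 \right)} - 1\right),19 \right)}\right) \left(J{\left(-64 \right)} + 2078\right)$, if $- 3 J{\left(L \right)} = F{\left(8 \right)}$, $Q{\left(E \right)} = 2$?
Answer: $\frac{18925744}{3} \approx 6.3086 \cdot 10^{6}$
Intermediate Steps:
$F{\left(q \right)} = - \frac{q^{2}}{8}$ ($F{\left(q \right)} = - \frac{q q}{8} = - \frac{q^{2}}{8}$)
$O{\left(H,D \right)} = H + D H^{2}$ ($O{\left(H,D \right)} = D H H + H = D H^{2} + H = H + D H^{2}$)
$J{\left(L \right)} = \frac{8}{3}$ ($J{\left(L \right)} = - \frac{\left(- \frac{1}{8}\right) 8^{2}}{3} = - \frac{\left(- \frac{1}{8}\right) 64}{3} = \left(- \frac{1}{3}\right) \left(-8\right) = \frac{8}{3}$)
$\left(3012 + O{\left(1 \left(Q{\left(-2 \right)} - 1\right),19 \right)}\right) \left(J{\left(-64 \right)} + 2078\right) = \left(3012 + 1 \left(2 - 1\right) \left(1 + 19 \cdot 1 \left(2 - 1\right)\right)\right) \left(\frac{8}{3} + 2078\right) = \left(3012 + 1 \cdot 1 \left(1 + 19 \cdot 1 \cdot 1\right)\right) \frac{6242}{3} = \left(3012 + 1 \left(1 + 19 \cdot 1\right)\right) \frac{6242}{3} = \left(3012 + 1 \left(1 + 19\right)\right) \frac{6242}{3} = \left(3012 + 1 \cdot 20\right) \frac{6242}{3} = \left(3012 + 20\right) \frac{6242}{3} = 3032 \cdot \frac{6242}{3} = \frac{18925744}{3}$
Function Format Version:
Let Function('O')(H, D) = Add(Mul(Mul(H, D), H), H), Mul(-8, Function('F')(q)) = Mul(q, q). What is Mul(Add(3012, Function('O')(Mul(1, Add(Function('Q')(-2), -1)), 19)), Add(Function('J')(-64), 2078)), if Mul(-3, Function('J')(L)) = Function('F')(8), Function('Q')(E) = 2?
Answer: Rational(18925744, 3) ≈ 6.3086e+6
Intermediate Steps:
Function('F')(q) = Mul(Rational(-1, 8), Pow(q, 2)) (Function('F')(q) = Mul(Rational(-1, 8), Mul(q, q)) = Mul(Rational(-1, 8), Pow(q, 2)))
Function('O')(H, D) = Add(H, Mul(D, Pow(H, 2))) (Function('O')(H, D) = Add(Mul(Mul(D, H), H), H) = Add(Mul(D, Pow(H, 2)), H) = Add(H, Mul(D, Pow(H, 2))))
Function('J')(L) = Rational(8, 3) (Function('J')(L) = Mul(Rational(-1, 3), Mul(Rational(-1, 8), Pow(8, 2))) = Mul(Rational(-1, 3), Mul(Rational(-1, 8), 64)) = Mul(Rational(-1, 3), -8) = Rational(8, 3))
Mul(Add(3012, Function('O')(Mul(1, Add(Function('Q')(-2), -1)), 19)), Add(Function('J')(-64), 2078)) = Mul(Add(3012, Mul(Mul(1, Add(2, -1)), Add(1, Mul(19, Mul(1, Add(2, -1)))))), Add(Rational(8, 3), 2078)) = Mul(Add(3012, Mul(Mul(1, 1), Add(1, Mul(19, Mul(1, 1))))), Rational(6242, 3)) = Mul(Add(3012, Mul(1, Add(1, Mul(19, 1)))), Rational(6242, 3)) = Mul(Add(3012, Mul(1, Add(1, 19))), Rational(6242, 3)) = Mul(Add(3012, Mul(1, 20)), Rational(6242, 3)) = Mul(Add(3012, 20), Rational(6242, 3)) = Mul(3032, Rational(6242, 3)) = Rational(18925744, 3)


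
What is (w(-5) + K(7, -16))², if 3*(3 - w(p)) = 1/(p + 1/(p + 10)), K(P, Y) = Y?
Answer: 866761/5184 ≈ 167.20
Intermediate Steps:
w(p) = 3 - 1/(3*(p + 1/(10 + p))) (w(p) = 3 - 1/(3*(p + 1/(p + 10))) = 3 - 1/(3*(p + 1/(10 + p))))
(w(-5) + K(7, -16))² = ((-1 + 9*(-5)² + 89*(-5))/(3*(1 + (-5)² + 10*(-5))) - 16)² = ((-1 + 9*25 - 445)/(3*(1 + 25 - 50)) - 16)² = ((⅓)*(-1 + 225 - 445)/(-24) - 16)² = ((⅓)*(-1/24)*(-221) - 16)² = (221/72 - 16)² = (-931/72)² = 866761/5184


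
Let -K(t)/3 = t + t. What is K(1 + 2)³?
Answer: -5832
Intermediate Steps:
K(t) = -6*t (K(t) = -3*(t + t) = -6*t)
K(1 + 2)³ = (-6*(1 + 2))³ = (-6*3)³ = (-18)³ = -5832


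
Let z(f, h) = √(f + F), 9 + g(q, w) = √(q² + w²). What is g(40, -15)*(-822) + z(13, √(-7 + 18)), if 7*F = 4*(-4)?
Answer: 7398 - 4110*√73 + 5*√21/7 ≈ -27715.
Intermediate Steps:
g(q, w) = -9 + √(q² + w²)
F = -16/7 (F = (4*(-4))/7 = (⅐)*(-16) = -16/7 ≈ -2.2857)
z(f, h) = √(-16/7 + f) (z(f, h) = √(f - 16/7) = √(-16/7 + f))
g(40, -15)*(-822) + z(13, √(-7 + 18)) = (-9 + √(40² + (-15)²))*(-822) + √(-112 + 49*13)/7 = (-9 + √(1600 + 225))*(-822) + √(-112 + 637)/7 = (-9 + √1825)*(-822) + √525/7 = (-9 + 5*√73)*(-822) + (5*√21)/7 = (7398 - 4110*√73) + 5*√21/7 = 7398 - 4110*√73 + 5*√21/7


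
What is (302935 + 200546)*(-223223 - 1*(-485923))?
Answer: 132264458700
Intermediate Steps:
(302935 + 200546)*(-223223 - 1*(-485923)) = 503481*(-223223 + 485923) = 503481*262700 = 132264458700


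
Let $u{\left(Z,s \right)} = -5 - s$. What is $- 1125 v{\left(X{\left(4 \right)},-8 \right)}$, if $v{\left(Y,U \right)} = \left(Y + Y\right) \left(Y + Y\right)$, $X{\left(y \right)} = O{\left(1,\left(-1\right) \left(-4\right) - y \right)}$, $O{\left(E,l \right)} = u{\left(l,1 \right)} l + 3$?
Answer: $-40500$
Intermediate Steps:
$O{\left(E,l \right)} = 3 - 6 l$ ($O{\left(E,l \right)} = \left(-5 - 1\right) l + 3 = - 6 l + 3 = 3 - 6 l$)
$X{\left(y \right)} = -21 + 6 y$ ($X{\left(y \right)} = 3 - 6 \left(\left(-1\right) \left(-4\right) - y\right) = 3 - 6 \left(4 - y\right) = 3 + \left(-24 + 6 y\right) = -21 + 6 y$)
$v{\left(Y,U \right)} = 4 Y^{2}$ ($v{\left(Y,U \right)} = 2 Y 2 Y = 4 Y^{2}$)
$- 1125 v{\left(X{\left(4 \right)},-8 \right)} = - 1125 \cdot 4 \left(-21 + 6 \cdot 4\right)^{2} = - 1125 \cdot 4 \left(-21 + 24\right)^{2} = - 1125 \cdot 4 \cdot 3^{2} = - 1125 \cdot 4 \cdot 9 = \left(-1125\right) 36 = -40500$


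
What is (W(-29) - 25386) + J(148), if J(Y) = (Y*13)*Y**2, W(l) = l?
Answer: 42117881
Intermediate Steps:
J(Y) = 13*Y**3 (J(Y) = (13*Y)*Y**2 = 13*Y**3)
(W(-29) - 25386) + J(148) = (-29 - 25386) + 13*148**3 = -25415 + 13*3241792 = -25415 + 42143296 = 42117881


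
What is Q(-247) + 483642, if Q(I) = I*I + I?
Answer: 544404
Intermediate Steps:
Q(I) = I + I² (Q(I) = I² + I = I + I²)
Q(-247) + 483642 = -247*(1 - 247) + 483642 = -247*(-246) + 483642 = 60762 + 483642 = 544404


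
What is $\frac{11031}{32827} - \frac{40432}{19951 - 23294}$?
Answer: $\frac{1364137897}{109740661} \approx 12.431$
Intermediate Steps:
$\frac{11031}{32827} - \frac{40432}{19951 - 23294} = 11031 \cdot \frac{1}{32827} - \frac{40432}{19951 - 23294} = \frac{11031}{32827} - \frac{40432}{-3343} = \frac{11031}{32827} - - \frac{40432}{3343} = \frac{11031}{32827} + \frac{40432}{3343} = \frac{1364137897}{109740661}$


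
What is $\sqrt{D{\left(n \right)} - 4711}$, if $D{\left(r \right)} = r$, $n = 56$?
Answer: $7 i \sqrt{95} \approx 68.228 i$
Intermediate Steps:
$\sqrt{D{\left(n \right)} - 4711} = \sqrt{56 - 4711} = \sqrt{-4655} = 7 i \sqrt{95}$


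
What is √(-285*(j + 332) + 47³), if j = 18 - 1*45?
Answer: √16898 ≈ 129.99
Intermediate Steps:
j = -27 (j = 18 - 45 = -27)
√(-285*(j + 332) + 47³) = √(-285*(-27 + 332) + 47³) = √(-285*305 + 103823) = √(-86925 + 103823) = √16898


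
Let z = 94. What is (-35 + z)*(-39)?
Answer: -2301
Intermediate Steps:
(-35 + z)*(-39) = (-35 + 94)*(-39) = 59*(-39) = -2301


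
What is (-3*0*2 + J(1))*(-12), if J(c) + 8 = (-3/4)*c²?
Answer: 105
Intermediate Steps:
J(c) = -8 - 3*c²/4 (J(c) = -8 + (-3/4)*c² = -8 + (-3*¼)*c² = -8 - 3*c²/4)
(-3*0*2 + J(1))*(-12) = (-3*0*2 + (-8 - ¾*1²))*(-12) = (0*2 + (-8 - ¾*1))*(-12) = (0 + (-8 - ¾))*(-12) = (0 - 35/4)*(-12) = -35/4*(-12) = 105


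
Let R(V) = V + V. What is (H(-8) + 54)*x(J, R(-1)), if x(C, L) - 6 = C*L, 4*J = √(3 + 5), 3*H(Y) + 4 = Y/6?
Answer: 940/3 - 470*√2/9 ≈ 239.48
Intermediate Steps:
H(Y) = -4/3 + Y/18 (H(Y) = -4/3 + (Y/6)/3 = -4/3 + Y/18)
R(V) = 2*V
J = √2/2 (J = √(3 + 5)/4 = √8/4 = (2*√2)/4 = √2/2 ≈ 0.70711)
x(C, L) = 6 + C*L
(H(-8) + 54)*x(J, R(-1)) = ((-4/3 + (1/18)*(-8)) + 54)*(6 + (√2/2)*(2*(-1))) = ((-4/3 - 4/9) + 54)*(6 + (√2/2)*(-2)) = (-16/9 + 54)*(6 - √2) = 470*(6 - √2)/9 = 940/3 - 470*√2/9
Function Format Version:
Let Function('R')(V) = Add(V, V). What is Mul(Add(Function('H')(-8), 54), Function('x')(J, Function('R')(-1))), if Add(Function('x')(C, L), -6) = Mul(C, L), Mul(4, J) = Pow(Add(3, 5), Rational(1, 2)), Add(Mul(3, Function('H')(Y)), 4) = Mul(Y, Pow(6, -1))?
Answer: Add(Rational(940, 3), Mul(Rational(-470, 9), Pow(2, Rational(1, 2)))) ≈ 239.48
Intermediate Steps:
Function('H')(Y) = Add(Rational(-4, 3), Mul(Rational(1, 18), Y)) (Function('H')(Y) = Add(Rational(-4, 3), Mul(Rational(1, 3), Mul(Y, Pow(6, -1)))) = Add(Rational(-4, 3), Mul(Rational(1, 3), Mul(Y, Rational(1, 6)))) = Add(Rational(-4, 3), Mul(Rational(1, 3), Mul(Rational(1, 6), Y))) = Add(Rational(-4, 3), Mul(Rational(1, 18), Y)))
Function('R')(V) = Mul(2, V)
J = Mul(Rational(1, 2), Pow(2, Rational(1, 2))) (J = Mul(Rational(1, 4), Pow(Add(3, 5), Rational(1, 2))) = Mul(Rational(1, 4), Pow(8, Rational(1, 2))) = Mul(Rational(1, 4), Mul(2, Pow(2, Rational(1, 2)))) = Mul(Rational(1, 2), Pow(2, Rational(1, 2))) ≈ 0.70711)
Function('x')(C, L) = Add(6, Mul(C, L))
Mul(Add(Function('H')(-8), 54), Function('x')(J, Function('R')(-1))) = Mul(Add(Add(Rational(-4, 3), Mul(Rational(1, 18), -8)), 54), Add(6, Mul(Mul(Rational(1, 2), Pow(2, Rational(1, 2))), Mul(2, -1)))) = Mul(Add(Add(Rational(-4, 3), Rational(-4, 9)), 54), Add(6, Mul(Mul(Rational(1, 2), Pow(2, Rational(1, 2))), -2))) = Mul(Add(Rational(-16, 9), 54), Add(6, Mul(-1, Pow(2, Rational(1, 2))))) = Mul(Rational(470, 9), Add(6, Mul(-1, Pow(2, Rational(1, 2))))) = Add(Rational(940, 3), Mul(Rational(-470, 9), Pow(2, Rational(1, 2))))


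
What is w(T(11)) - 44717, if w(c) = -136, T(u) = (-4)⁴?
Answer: -44853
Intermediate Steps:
T(u) = 256
w(T(11)) - 44717 = -136 - 44717 = -44853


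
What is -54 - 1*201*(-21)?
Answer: 4167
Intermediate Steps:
-54 - 1*201*(-21) = -54 - 201*(-21) = -54 + 4221 = 4167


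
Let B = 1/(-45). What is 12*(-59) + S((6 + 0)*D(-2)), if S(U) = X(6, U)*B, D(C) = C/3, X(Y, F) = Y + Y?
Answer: -10624/15 ≈ -708.27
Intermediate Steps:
X(Y, F) = 2*Y
D(C) = C/3 (D(C) = C*(1/3) = C/3)
B = -1/45 ≈ -0.022222
S(U) = -4/15 (S(U) = (2*6)*(-1/45) = 12*(-1/45) = -4/15)
12*(-59) + S((6 + 0)*D(-2)) = 12*(-59) - 4/15 = -708 - 4/15 = -10624/15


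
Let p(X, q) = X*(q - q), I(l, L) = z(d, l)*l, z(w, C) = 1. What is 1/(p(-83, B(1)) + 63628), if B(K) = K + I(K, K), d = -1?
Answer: 1/63628 ≈ 1.5716e-5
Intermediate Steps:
I(l, L) = l (I(l, L) = 1*l = l)
B(K) = 2*K (B(K) = K + K = 2*K)
p(X, q) = 0 (p(X, q) = X*0 = 0)
1/(p(-83, B(1)) + 63628) = 1/(0 + 63628) = 1/63628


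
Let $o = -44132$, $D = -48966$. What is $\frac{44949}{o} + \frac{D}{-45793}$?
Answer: $\frac{9328905}{183721516} \approx 0.050777$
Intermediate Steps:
$\frac{44949}{o} + \frac{D}{-45793} = \frac{44949}{-44132} - \frac{48966}{-45793} = 44949 \left(- \frac{1}{44132}\right) - - \frac{48966}{45793} = - \frac{44949}{44132} + \frac{48966}{45793} = \frac{9328905}{183721516}$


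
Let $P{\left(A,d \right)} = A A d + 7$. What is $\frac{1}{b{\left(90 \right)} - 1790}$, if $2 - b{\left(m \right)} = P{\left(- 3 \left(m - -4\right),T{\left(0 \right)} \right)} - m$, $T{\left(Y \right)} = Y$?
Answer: $- \frac{1}{1705} \approx -0.00058651$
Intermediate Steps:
$P{\left(A,d \right)} = 7 + d A^{2}$ ($P{\left(A,d \right)} = A^{2} d + 7 = d A^{2} + 7 = 7 + d A^{2}$)
$b{\left(m \right)} = -5 + m$ ($b{\left(m \right)} = 2 - \left(\left(7 + 0 \left(- 3 \left(m - -4\right)\right)^{2}\right) - m\right) = 2 - \left(\left(7 + 0 \left(- 3 \left(m + 4\right)\right)^{2}\right) - m\right) = 2 - \left(\left(7 + 0 \left(- 3 \left(4 + m\right)\right)^{2}\right) - m\right) = 2 - \left(\left(7 + 0 \left(-12 - 3 m\right)^{2}\right) - m\right) = 2 - \left(\left(7 + 0\right) - m\right) = 2 - \left(7 - m\right) = 2 + \left(-7 + m\right) = -5 + m$)
$\frac{1}{b{\left(90 \right)} - 1790} = \frac{1}{\left(-5 + 90\right) - 1790} = \frac{1}{85 - 1790} = \frac{1}{-1705} = - \frac{1}{1705}$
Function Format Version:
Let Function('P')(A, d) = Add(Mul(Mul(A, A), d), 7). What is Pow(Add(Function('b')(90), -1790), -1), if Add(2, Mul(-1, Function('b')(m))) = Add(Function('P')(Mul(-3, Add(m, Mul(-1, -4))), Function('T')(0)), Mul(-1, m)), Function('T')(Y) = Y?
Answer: Rational(-1, 1705) ≈ -0.00058651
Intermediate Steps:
Function('P')(A, d) = Add(7, Mul(d, Pow(A, 2))) (Function('P')(A, d) = Add(Mul(Pow(A, 2), d), 7) = Add(Mul(d, Pow(A, 2)), 7) = Add(7, Mul(d, Pow(A, 2))))
Function('b')(m) = Add(-5, m) (Function('b')(m) = Add(2, Mul(-1, Add(Add(7, Mul(0, Pow(Mul(-3, Add(m, Mul(-1, -4))), 2))), Mul(-1, m)))) = Add(2, Mul(-1, Add(Add(7, Mul(0, Pow(Mul(-3, Add(m, 4)), 2))), Mul(-1, m)))) = Add(2, Mul(-1, Add(Add(7, Mul(0, Pow(Mul(-3, Add(4, m)), 2))), Mul(-1, m)))) = Add(2, Mul(-1, Add(Add(7, Mul(0, Pow(Add(-12, Mul(-3, m)), 2))), Mul(-1, m)))) = Add(2, Mul(-1, Add(Add(7, 0), Mul(-1, m)))) = Add(2, Mul(-1, Add(7, Mul(-1, m)))) = Add(2, Add(-7, m)) = Add(-5, m))
Pow(Add(Function('b')(90), -1790), -1) = Pow(Add(Add(-5, 90), -1790), -1) = Pow(Add(85, -1790), -1) = Pow(-1705, -1) = Rational(-1, 1705)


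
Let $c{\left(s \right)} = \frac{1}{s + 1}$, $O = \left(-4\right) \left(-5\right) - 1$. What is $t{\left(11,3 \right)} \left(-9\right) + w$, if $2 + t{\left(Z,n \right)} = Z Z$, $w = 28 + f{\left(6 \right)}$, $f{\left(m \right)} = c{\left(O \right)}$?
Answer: $- \frac{20859}{20} \approx -1042.9$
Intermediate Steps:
$O = 19$ ($O = 20 - 1 = 19$)
$c{\left(s \right)} = \frac{1}{1 + s}$
$f{\left(m \right)} = \frac{1}{20}$ ($f{\left(m \right)} = \frac{1}{1 + 19} = \frac{1}{20}$)
$w = \frac{561}{20}$ ($w = 28 + \frac{1}{20} = \frac{561}{20} \approx 28.05$)
$t{\left(Z,n \right)} = -2 + Z^{2}$ ($t{\left(Z,n \right)} = -2 + Z Z = -2 + Z^{2}$)
$t{\left(11,3 \right)} \left(-9\right) + w = \left(-2 + 11^{2}\right) \left(-9\right) + \frac{561}{20} = \left(-2 + 121\right) \left(-9\right) + \frac{561}{20} = 119 \left(-9\right) + \frac{561}{20} = -1071 + \frac{561}{20} = - \frac{20859}{20}$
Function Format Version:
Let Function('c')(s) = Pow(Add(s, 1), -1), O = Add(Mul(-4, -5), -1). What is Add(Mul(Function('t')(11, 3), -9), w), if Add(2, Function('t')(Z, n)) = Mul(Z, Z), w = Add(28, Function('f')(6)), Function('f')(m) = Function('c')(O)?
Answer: Rational(-20859, 20) ≈ -1042.9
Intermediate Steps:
O = 19 (O = Add(20, -1) = 19)
Function('c')(s) = Pow(Add(1, s), -1)
Function('f')(m) = Rational(1, 20) (Function('f')(m) = Pow(Add(1, 19), -1) = Pow(20, -1) = Rational(1, 20))
w = Rational(561, 20) (w = Add(28, Rational(1, 20)) = Rational(561, 20) ≈ 28.050)
Function('t')(Z, n) = Add(-2, Pow(Z, 2)) (Function('t')(Z, n) = Add(-2, Mul(Z, Z)) = Add(-2, Pow(Z, 2)))
Add(Mul(Function('t')(11, 3), -9), w) = Add(Mul(Add(-2, Pow(11, 2)), -9), Rational(561, 20)) = Add(Mul(Add(-2, 121), -9), Rational(561, 20)) = Add(Mul(119, -9), Rational(561, 20)) = Add(-1071, Rational(561, 20)) = Rational(-20859, 20)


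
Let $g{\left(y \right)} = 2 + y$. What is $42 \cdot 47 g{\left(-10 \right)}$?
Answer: $-15792$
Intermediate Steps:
$42 \cdot 47 g{\left(-10 \right)} = 42 \cdot 47 \left(2 - 10\right) = 1974 \left(-8\right) = -15792$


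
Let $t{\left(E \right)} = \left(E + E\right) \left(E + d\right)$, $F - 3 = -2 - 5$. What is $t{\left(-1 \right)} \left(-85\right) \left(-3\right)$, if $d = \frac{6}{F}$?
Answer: $1275$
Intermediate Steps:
$F = -4$ ($F = 3 - 7 = -4$)
$d = - \frac{3}{2}$ ($d = \frac{6}{-4} = 6 \left(- \frac{1}{4}\right) = - \frac{3}{2} \approx -1.5$)
$t{\left(E \right)} = 2 E \left(- \frac{3}{2} + E\right)$ ($t{\left(E \right)} = \left(E + E\right) \left(E - \frac{3}{2}\right) = 2 E \left(- \frac{3}{2} + E\right)$)
$t{\left(-1 \right)} \left(-85\right) \left(-3\right) = - (-3 + 2 \left(-1\right)) \left(-85\right) \left(-3\right) = - (-3 - 2) \left(-85\right) \left(-3\right) = \left(-1\right) \left(-5\right) \left(-85\right) \left(-3\right) = 5 \left(-85\right) \left(-3\right) = \left(-425\right) \left(-3\right) = 1275$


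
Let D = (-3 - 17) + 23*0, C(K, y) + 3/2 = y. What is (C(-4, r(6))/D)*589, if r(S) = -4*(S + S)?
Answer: 58311/40 ≈ 1457.8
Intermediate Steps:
r(S) = -8*S
C(K, y) = -3/2 + y
D = -20 (D = -20 + 0 = -20)
(C(-4, r(6))/D)*589 = ((-3/2 - 8*6)/(-20))*589 = ((-3/2 - 48)*(-1/20))*589 = -99/2*(-1/20)*589 = (99/40)*589 = 58311/40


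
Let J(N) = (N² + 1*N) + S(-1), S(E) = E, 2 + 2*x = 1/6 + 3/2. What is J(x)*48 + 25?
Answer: -89/3 ≈ -29.667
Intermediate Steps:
x = -⅙ (x = -1 + (1/6 + 3/2)/2 = -1 + (1*(⅙) + 3*(½))/2 = -1 + (⅙ + 3/2)/2 = -1 + (½)*(5/3) = -1 + ⅚ = -⅙ ≈ -0.16667)
J(N) = -1 + N + N² (J(N) = (N² + 1*N) - 1 = (N² + N) - 1 = (N + N²) - 1 = -1 + N + N²)
J(x)*48 + 25 = (-1 - ⅙ + (-⅙)²)*48 + 25 = (-1 - ⅙ + 1/36)*48 + 25 = -41/36*48 + 25 = -164/3 + 25 = -89/3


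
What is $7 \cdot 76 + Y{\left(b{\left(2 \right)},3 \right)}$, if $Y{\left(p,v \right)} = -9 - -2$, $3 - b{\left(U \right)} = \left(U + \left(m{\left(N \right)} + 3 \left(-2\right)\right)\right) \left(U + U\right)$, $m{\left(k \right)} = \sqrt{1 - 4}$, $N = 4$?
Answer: $525$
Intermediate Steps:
$m{\left(k \right)} = i \sqrt{3}$ ($m{\left(k \right)} = \sqrt{-3} = i \sqrt{3}$)
$b{\left(U \right)} = 3 - 2 U \left(-6 + U + i \sqrt{3}\right)$ ($b{\left(U \right)} = 3 - \left(U + \left(i \sqrt{3} + 3 \left(-2\right)\right)\right) \left(U + U\right) = 3 - \left(U - \left(6 - i \sqrt{3}\right)\right) 2 U = 3 - \left(-6 + U + i \sqrt{3}\right) 2 U = 3 - 2 U \left(-6 + U + i \sqrt{3}\right)$)
$Y{\left(p,v \right)} = -7$ ($Y{\left(p,v \right)} = -9 + 2 = -7$)
$7 \cdot 76 + Y{\left(b{\left(2 \right)},3 \right)} = 7 \cdot 76 - 7 = 532 - 7 = 525$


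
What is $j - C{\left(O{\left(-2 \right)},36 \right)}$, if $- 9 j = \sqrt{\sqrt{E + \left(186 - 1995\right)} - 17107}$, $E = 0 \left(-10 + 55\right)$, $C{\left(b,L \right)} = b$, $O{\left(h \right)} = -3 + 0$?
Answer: $3 - \frac{\sqrt{-17107 + 3 i \sqrt{201}}}{9} \approx 2.9819 - 14.533 i$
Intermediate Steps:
$O{\left(h \right)} = -3$
$E = 0$ ($E = 0 \cdot 45 = 0$)
$j = - \frac{\sqrt{-17107 + 3 i \sqrt{201}}}{9}$ ($j = - \frac{\sqrt{\sqrt{0 + \left(186 - 1995\right)} - 17107}}{9} = - \frac{\sqrt{\sqrt{0 - 1809} - 17107}}{9} = - \frac{\sqrt{\sqrt{-1809} - 17107}}{9} = - \frac{\sqrt{3 i \sqrt{201} - 17107}}{9} = - \frac{\sqrt{-17107 + 3 i \sqrt{201}}}{9} \approx -0.018066 - 14.533 i$)
$j - C{\left(O{\left(-2 \right)},36 \right)} = - \frac{\sqrt{-17107 + 3 i \sqrt{201}}}{9} - -3 = - \frac{\sqrt{-17107 + 3 i \sqrt{201}}}{9} + 3 = 3 - \frac{\sqrt{-17107 + 3 i \sqrt{201}}}{9}$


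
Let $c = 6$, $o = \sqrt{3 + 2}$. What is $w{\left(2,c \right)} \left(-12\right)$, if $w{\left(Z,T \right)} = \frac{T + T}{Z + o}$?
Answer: $288 - 144 \sqrt{5} \approx -33.994$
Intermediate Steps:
$o = \sqrt{5} \approx 2.2361$
$w{\left(Z,T \right)} = \frac{2 T}{Z + \sqrt{5}}$ ($w{\left(Z,T \right)} = \frac{T + T}{Z + \sqrt{5}} = \frac{2 T}{Z + \sqrt{5}}$)
$w{\left(2,c \right)} \left(-12\right) = 2 \cdot 6 \frac{1}{2 + \sqrt{5}} \left(-12\right) = \frac{12}{2 + \sqrt{5}} \left(-12\right) = - \frac{144}{2 + \sqrt{5}}$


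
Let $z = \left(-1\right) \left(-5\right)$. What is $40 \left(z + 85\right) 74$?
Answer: $266400$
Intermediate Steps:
$z = 5$
$40 \left(z + 85\right) 74 = 40 \left(5 + 85\right) 74 = 40 \cdot 90 \cdot 74 = 40 \cdot 6660 = 266400$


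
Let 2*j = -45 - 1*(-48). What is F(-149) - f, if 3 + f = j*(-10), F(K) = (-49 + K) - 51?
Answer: -231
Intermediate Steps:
j = 3/2 (j = (-45 - 1*(-48))/2 = (-45 + 48)/2 = (½)*3 = 3/2 ≈ 1.5000)
F(K) = -100 + K
f = -18 (f = -3 + (3/2)*(-10) = -3 - 15 = -18)
F(-149) - f = (-100 - 149) - 1*(-18) = -249 + 18 = -231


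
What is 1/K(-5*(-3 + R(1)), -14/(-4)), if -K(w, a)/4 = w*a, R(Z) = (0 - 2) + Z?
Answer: -1/280 ≈ -0.0035714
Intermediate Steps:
R(Z) = -2 + Z
K(w, a) = -4*a*w (K(w, a) = -4*w*a = -4*a*w)
1/K(-5*(-3 + R(1)), -14/(-4)) = 1/(-4*(-14/(-4))*(-5*(-3 + (-2 + 1)))) = 1/(-4*(-14*(-¼))*(-5*(-3 - 1))) = 1/(-4*7/2*(-5*(-4))) = 1/(-4*7/2*20) = 1/(-280) = -1/280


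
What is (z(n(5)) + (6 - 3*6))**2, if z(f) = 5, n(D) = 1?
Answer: 49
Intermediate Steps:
(z(n(5)) + (6 - 3*6))**2 = (5 + (6 - 3*6))**2 = (5 + (6 - 18))**2 = (5 - 12)**2 = (-7)**2 = 49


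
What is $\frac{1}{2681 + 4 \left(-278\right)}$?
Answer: $\frac{1}{1569} \approx 0.00063735$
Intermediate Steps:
$\frac{1}{2681 + 4 \left(-278\right)} = \frac{1}{2681 - 1112} = \frac{1}{1569}$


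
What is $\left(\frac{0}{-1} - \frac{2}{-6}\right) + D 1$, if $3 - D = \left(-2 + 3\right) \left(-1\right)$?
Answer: $\frac{13}{3} \approx 4.3333$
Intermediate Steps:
$D = 4$ ($D = 3 - \left(-2 + 3\right) \left(-1\right) = 3 - 1 \left(-1\right) = 3 - -1 = 3 + 1 = 4$)
$\left(\frac{0}{-1} - \frac{2}{-6}\right) + D 1 = \left(\frac{0}{-1} - \frac{2}{-6}\right) + 4 \cdot 1 = \left(0 \left(-1\right) - - \frac{1}{3}\right) + 4 = \left(0 + \frac{1}{3}\right) + 4 = \frac{1}{3} + 4 = \frac{13}{3}$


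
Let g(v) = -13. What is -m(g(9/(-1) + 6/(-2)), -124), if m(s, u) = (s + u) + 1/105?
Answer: 14384/105 ≈ 136.99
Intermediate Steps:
m(s, u) = 1/105 + s + u (m(s, u) = (s + u) + 1/105 = 1/105 + s + u)
-m(g(9/(-1) + 6/(-2)), -124) = -(1/105 - 13 - 124) = -1*(-14384/105) = 14384/105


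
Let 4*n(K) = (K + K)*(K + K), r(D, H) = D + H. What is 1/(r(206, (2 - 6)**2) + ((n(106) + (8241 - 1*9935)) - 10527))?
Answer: -1/763 ≈ -0.0013106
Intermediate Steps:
n(K) = K**2 (n(K) = ((K + K)*(K + K))/4 = ((2*K)*(2*K))/4 = (4*K**2)/4 = K**2)
1/(r(206, (2 - 6)**2) + ((n(106) + (8241 - 1*9935)) - 10527)) = 1/((206 + (2 - 6)**2) + ((106**2 + (8241 - 1*9935)) - 10527)) = 1/((206 + (-4)**2) + ((11236 + (8241 - 9935)) - 10527)) = 1/((206 + 16) + ((11236 - 1694) - 10527)) = 1/(222 + (9542 - 10527)) = 1/(222 - 985) = 1/(-763) = -1/763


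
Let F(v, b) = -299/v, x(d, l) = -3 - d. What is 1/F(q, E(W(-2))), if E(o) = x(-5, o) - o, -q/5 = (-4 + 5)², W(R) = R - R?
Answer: 5/299 ≈ 0.016722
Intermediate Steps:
W(R) = 0
q = -5 (q = -5*(-4 + 5)² = -5*1² = -5*1 = -5)
E(o) = 2 - o (E(o) = (-3 - 1*(-5)) - o = (-3 + 5) - o = 2 - o)
1/F(q, E(W(-2))) = 1/(-299/(-5)) = 1/(-299*(-⅕)) = 1/(299/5) = 5/299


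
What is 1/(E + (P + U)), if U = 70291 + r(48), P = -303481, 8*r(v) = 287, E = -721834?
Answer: -8/7639905 ≈ -1.0471e-6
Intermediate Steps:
r(v) = 287/8 (r(v) = (⅛)*287 = 287/8)
U = 562615/8 (U = 70291 + 287/8 = 562615/8 ≈ 70327.)
1/(E + (P + U)) = 1/(-721834 + (-303481 + 562615/8)) = 1/(-721834 - 1865233/8) = 1/(-7639905/8) = -8/7639905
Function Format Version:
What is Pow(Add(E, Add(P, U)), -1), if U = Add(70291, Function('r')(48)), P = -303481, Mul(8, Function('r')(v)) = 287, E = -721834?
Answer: Rational(-8, 7639905) ≈ -1.0471e-6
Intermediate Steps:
Function('r')(v) = Rational(287, 8) (Function('r')(v) = Mul(Rational(1, 8), 287) = Rational(287, 8))
U = Rational(562615, 8) (U = Add(70291, Rational(287, 8)) = Rational(562615, 8) ≈ 70327.)
Pow(Add(E, Add(P, U)), -1) = Pow(Add(-721834, Add(-303481, Rational(562615, 8))), -1) = Pow(Add(-721834, Rational(-1865233, 8)), -1) = Pow(Rational(-7639905, 8), -1) = Rational(-8, 7639905)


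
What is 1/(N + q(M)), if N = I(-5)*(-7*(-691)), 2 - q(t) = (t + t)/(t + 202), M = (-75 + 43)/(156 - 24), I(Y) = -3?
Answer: -3329/48300453 ≈ -6.8923e-5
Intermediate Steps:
M = -8/33 (M = -32/132 = -32*1/132 = -8/33 ≈ -0.24242)
q(t) = 2 - 2*t/(202 + t) (q(t) = 2 - (t + t)/(t + 202) = 2 - 2*t/(202 + t))
N = -14511 (N = -(-21)*(-691) = -3*4837 = -14511)
1/(N + q(M)) = 1/(-14511 + 404/(202 - 8/33)) = 1/(-14511 + 404/(6658/33)) = 1/(-14511 + 404*(33/6658)) = 1/(-14511 + 6666/3329) = 1/(-48300453/3329) = -3329/48300453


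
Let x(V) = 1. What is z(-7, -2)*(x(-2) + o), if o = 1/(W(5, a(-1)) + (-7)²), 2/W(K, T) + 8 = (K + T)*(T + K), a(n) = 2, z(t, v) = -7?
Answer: -14364/2011 ≈ -7.1427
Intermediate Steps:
W(K, T) = 2/(-8 + (K + T)²) (W(K, T) = 2/(-8 + (K + T)*(T + K)) = 2/(-8 + (K + T)*(K + T)) = 2/(-8 + (K + T)²))
o = 41/2011 (o = 1/(2/(-8 + (5 + 2)²) + (-7)²) = 1/(2/(-8 + 7²) + 49) = 1/(2/(-8 + 49) + 49) = 1/(2/41 + 49) = 1/(2011/41) = 41/2011 ≈ 0.020388)
z(-7, -2)*(x(-2) + o) = -7*(1 + 41/2011) = -7*2052/2011 = -14364/2011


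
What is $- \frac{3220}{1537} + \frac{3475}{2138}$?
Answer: $- \frac{1543285}{3286106} \approx -0.46964$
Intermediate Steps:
$- \frac{3220}{1537} + \frac{3475}{2138} = - \frac{1543285}{3286106}$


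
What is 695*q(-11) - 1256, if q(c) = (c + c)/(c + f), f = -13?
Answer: -7427/12 ≈ -618.92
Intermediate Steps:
q(c) = 2*c/(-13 + c) (q(c) = (c + c)/(c - 13) = (2*c)/(-13 + c) = 2*c/(-13 + c))
695*q(-11) - 1256 = 695*(2*(-11)/(-13 - 11)) - 1256 = 695*(2*(-11)/(-24)) - 1256 = 695*(2*(-11)*(-1/24)) - 1256 = 695*(11/12) - 1256 = 7645/12 - 1256 = -7427/12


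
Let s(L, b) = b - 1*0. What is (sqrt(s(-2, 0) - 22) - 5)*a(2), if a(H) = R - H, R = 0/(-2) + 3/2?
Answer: 5/2 - I*sqrt(22)/2 ≈ 2.5 - 2.3452*I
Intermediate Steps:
s(L, b) = b (s(L, b) = b + 0 = b)
R = 3/2 (R = 0*(-1/2) + 3*(1/2) = 0 + 3/2 = 3/2 ≈ 1.5000)
a(H) = 3/2 - H
(sqrt(s(-2, 0) - 22) - 5)*a(2) = (sqrt(0 - 22) - 5)*(3/2 - 1*2) = (sqrt(-22) - 5)*(3/2 - 2) = (I*sqrt(22) - 5)*(-1/2) = (-5 + I*sqrt(22))*(-1/2) = 5/2 - I*sqrt(22)/2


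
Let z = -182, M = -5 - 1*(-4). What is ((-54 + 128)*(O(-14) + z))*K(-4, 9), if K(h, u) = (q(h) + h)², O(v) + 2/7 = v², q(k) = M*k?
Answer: 0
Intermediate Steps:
M = -1 (M = -5 + 4 = -1)
q(k) = -k
O(v) = -2/7 + v²
K(h, u) = 0 (K(h, u) = (-h + h)² = 0² = 0)
((-54 + 128)*(O(-14) + z))*K(-4, 9) = ((-54 + 128)*((-2/7 + (-14)²) - 182))*0 = (74*((-2/7 + 196) - 182))*0 = (74*(1370/7 - 182))*0 = (74*(96/7))*0 = (7104/7)*0 = 0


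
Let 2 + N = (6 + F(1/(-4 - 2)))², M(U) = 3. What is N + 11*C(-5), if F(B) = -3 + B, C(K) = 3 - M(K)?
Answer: 217/36 ≈ 6.0278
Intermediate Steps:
C(K) = 0 (C(K) = 3 - 1*3 = 3 - 3 = 0)
N = 217/36 (N = -2 + (6 + (-3 + 1/(-4 - 2)))² = -2 + (6 + (-3 + 1/(-6)))² = -2 + (6 + (-3 - ⅙))² = -2 + (6 - 19/6)² = -2 + (17/6)² = -2 + 289/36 = 217/36 ≈ 6.0278)
N + 11*C(-5) = 217/36 + 11*0 = 217/36 + 0 = 217/36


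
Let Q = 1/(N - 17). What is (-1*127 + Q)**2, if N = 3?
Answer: 3164841/196 ≈ 16147.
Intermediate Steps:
Q = -1/14 (Q = 1/(3 - 17) = 1/(-14) = -1/14 ≈ -0.071429)
(-1*127 + Q)**2 = (-1*127 - 1/14)**2 = (-127 - 1/14)**2 = (-1779/14)**2 = 3164841/196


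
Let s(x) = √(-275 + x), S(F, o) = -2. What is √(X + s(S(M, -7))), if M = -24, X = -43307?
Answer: √(-43307 + I*√277) ≈ 0.04 + 208.1*I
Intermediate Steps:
√(X + s(S(M, -7))) = √(-43307 + √(-275 - 2)) = √(-43307 + √(-277)) = √(-43307 + I*√277)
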